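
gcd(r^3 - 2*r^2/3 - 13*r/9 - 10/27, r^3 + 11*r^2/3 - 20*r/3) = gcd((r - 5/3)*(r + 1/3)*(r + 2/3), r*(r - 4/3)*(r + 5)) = 1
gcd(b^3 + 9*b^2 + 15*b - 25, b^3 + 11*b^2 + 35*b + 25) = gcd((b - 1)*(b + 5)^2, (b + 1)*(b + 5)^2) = b^2 + 10*b + 25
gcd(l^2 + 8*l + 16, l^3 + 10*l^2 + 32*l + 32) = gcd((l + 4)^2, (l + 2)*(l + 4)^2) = l^2 + 8*l + 16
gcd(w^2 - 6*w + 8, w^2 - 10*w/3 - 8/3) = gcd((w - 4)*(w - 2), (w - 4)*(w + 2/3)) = w - 4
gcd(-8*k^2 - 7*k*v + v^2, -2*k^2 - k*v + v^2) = k + v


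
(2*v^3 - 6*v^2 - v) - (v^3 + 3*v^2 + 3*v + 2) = v^3 - 9*v^2 - 4*v - 2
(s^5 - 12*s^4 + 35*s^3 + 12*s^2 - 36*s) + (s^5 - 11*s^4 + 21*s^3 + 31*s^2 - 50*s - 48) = 2*s^5 - 23*s^4 + 56*s^3 + 43*s^2 - 86*s - 48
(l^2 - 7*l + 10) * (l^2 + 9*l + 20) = l^4 + 2*l^3 - 33*l^2 - 50*l + 200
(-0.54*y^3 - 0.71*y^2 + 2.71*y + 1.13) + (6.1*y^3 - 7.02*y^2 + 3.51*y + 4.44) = 5.56*y^3 - 7.73*y^2 + 6.22*y + 5.57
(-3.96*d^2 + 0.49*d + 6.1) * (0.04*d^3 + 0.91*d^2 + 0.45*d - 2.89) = -0.1584*d^5 - 3.584*d^4 - 1.0921*d^3 + 17.2159*d^2 + 1.3289*d - 17.629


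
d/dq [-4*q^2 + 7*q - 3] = 7 - 8*q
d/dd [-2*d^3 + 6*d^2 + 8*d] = -6*d^2 + 12*d + 8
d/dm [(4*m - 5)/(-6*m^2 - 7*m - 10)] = 3*(8*m^2 - 20*m - 25)/(36*m^4 + 84*m^3 + 169*m^2 + 140*m + 100)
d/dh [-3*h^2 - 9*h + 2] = -6*h - 9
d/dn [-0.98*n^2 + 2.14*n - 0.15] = 2.14 - 1.96*n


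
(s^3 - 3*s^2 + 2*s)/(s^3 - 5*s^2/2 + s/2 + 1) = 2*s/(2*s + 1)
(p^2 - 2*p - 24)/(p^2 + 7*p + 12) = (p - 6)/(p + 3)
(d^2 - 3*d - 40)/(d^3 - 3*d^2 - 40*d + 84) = (d^2 - 3*d - 40)/(d^3 - 3*d^2 - 40*d + 84)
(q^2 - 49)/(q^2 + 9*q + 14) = (q - 7)/(q + 2)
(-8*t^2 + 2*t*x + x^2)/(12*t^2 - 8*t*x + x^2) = (4*t + x)/(-6*t + x)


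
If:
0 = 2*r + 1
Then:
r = -1/2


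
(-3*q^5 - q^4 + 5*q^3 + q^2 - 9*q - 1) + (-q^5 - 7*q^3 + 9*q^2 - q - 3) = -4*q^5 - q^4 - 2*q^3 + 10*q^2 - 10*q - 4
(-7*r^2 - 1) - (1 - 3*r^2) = -4*r^2 - 2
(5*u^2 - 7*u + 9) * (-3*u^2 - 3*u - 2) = -15*u^4 + 6*u^3 - 16*u^2 - 13*u - 18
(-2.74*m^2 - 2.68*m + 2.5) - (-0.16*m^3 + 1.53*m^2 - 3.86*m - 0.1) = 0.16*m^3 - 4.27*m^2 + 1.18*m + 2.6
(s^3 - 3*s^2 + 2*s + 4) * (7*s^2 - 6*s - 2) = 7*s^5 - 27*s^4 + 30*s^3 + 22*s^2 - 28*s - 8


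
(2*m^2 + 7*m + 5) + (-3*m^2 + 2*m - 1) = -m^2 + 9*m + 4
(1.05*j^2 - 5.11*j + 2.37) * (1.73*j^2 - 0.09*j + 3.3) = 1.8165*j^4 - 8.9348*j^3 + 8.025*j^2 - 17.0763*j + 7.821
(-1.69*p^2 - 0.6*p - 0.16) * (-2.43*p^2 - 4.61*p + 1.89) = 4.1067*p^4 + 9.2489*p^3 - 0.0392999999999997*p^2 - 0.3964*p - 0.3024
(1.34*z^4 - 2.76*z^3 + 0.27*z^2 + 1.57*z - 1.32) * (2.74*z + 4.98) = 3.6716*z^5 - 0.889199999999999*z^4 - 13.005*z^3 + 5.6464*z^2 + 4.2018*z - 6.5736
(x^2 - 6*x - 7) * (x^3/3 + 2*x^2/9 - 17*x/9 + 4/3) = x^5/3 - 16*x^4/9 - 50*x^3/9 + 100*x^2/9 + 47*x/9 - 28/3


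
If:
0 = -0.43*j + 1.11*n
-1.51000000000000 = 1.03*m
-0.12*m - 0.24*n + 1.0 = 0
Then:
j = 12.65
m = -1.47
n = 4.90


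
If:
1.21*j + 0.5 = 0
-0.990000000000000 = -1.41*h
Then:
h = 0.70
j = -0.41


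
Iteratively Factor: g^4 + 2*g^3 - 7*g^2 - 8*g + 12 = (g - 1)*(g^3 + 3*g^2 - 4*g - 12) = (g - 2)*(g - 1)*(g^2 + 5*g + 6) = (g - 2)*(g - 1)*(g + 3)*(g + 2)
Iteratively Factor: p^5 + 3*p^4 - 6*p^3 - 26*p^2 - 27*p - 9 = (p + 1)*(p^4 + 2*p^3 - 8*p^2 - 18*p - 9) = (p - 3)*(p + 1)*(p^3 + 5*p^2 + 7*p + 3) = (p - 3)*(p + 1)^2*(p^2 + 4*p + 3) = (p - 3)*(p + 1)^2*(p + 3)*(p + 1)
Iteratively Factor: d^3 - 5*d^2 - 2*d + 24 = (d - 3)*(d^2 - 2*d - 8) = (d - 4)*(d - 3)*(d + 2)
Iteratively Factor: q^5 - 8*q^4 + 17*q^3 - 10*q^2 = (q - 5)*(q^4 - 3*q^3 + 2*q^2) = (q - 5)*(q - 2)*(q^3 - q^2) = q*(q - 5)*(q - 2)*(q^2 - q) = q^2*(q - 5)*(q - 2)*(q - 1)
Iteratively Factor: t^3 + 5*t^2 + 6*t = (t + 2)*(t^2 + 3*t) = (t + 2)*(t + 3)*(t)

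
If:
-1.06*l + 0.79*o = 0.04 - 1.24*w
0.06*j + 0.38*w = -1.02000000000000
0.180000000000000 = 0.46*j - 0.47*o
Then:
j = -6.33333333333333*w - 17.0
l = -3.44988625719256*w - 12.7234042553191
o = -6.19858156028369*w - 17.0212765957447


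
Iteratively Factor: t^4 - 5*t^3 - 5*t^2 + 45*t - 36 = (t - 4)*(t^3 - t^2 - 9*t + 9) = (t - 4)*(t + 3)*(t^2 - 4*t + 3) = (t - 4)*(t - 1)*(t + 3)*(t - 3)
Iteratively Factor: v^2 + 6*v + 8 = (v + 4)*(v + 2)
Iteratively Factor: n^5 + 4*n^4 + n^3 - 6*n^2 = (n + 3)*(n^4 + n^3 - 2*n^2) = n*(n + 3)*(n^3 + n^2 - 2*n) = n*(n + 2)*(n + 3)*(n^2 - n) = n*(n - 1)*(n + 2)*(n + 3)*(n)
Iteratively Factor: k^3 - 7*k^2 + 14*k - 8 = (k - 4)*(k^2 - 3*k + 2) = (k - 4)*(k - 1)*(k - 2)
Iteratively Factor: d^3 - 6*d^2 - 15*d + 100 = (d - 5)*(d^2 - d - 20) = (d - 5)*(d + 4)*(d - 5)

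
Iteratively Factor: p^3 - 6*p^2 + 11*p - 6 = (p - 3)*(p^2 - 3*p + 2) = (p - 3)*(p - 2)*(p - 1)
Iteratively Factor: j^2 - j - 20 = (j - 5)*(j + 4)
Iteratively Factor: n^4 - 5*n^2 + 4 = (n + 1)*(n^3 - n^2 - 4*n + 4) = (n + 1)*(n + 2)*(n^2 - 3*n + 2) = (n - 1)*(n + 1)*(n + 2)*(n - 2)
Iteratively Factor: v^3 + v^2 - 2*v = (v - 1)*(v^2 + 2*v) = v*(v - 1)*(v + 2)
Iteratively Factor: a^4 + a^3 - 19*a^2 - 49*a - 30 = (a + 1)*(a^3 - 19*a - 30) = (a + 1)*(a + 2)*(a^2 - 2*a - 15) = (a + 1)*(a + 2)*(a + 3)*(a - 5)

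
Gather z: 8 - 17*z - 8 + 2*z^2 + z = 2*z^2 - 16*z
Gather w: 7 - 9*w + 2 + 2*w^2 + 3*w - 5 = 2*w^2 - 6*w + 4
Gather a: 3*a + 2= 3*a + 2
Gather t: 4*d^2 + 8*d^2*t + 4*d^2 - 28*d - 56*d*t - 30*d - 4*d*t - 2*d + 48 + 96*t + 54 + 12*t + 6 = 8*d^2 - 60*d + t*(8*d^2 - 60*d + 108) + 108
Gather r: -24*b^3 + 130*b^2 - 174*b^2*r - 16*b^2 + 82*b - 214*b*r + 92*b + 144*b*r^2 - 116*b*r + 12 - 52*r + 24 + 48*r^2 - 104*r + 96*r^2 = -24*b^3 + 114*b^2 + 174*b + r^2*(144*b + 144) + r*(-174*b^2 - 330*b - 156) + 36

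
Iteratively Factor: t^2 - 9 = (t - 3)*(t + 3)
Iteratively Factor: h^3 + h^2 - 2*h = (h + 2)*(h^2 - h) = (h - 1)*(h + 2)*(h)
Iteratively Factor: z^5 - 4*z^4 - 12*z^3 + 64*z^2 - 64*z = (z + 4)*(z^4 - 8*z^3 + 20*z^2 - 16*z) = (z - 2)*(z + 4)*(z^3 - 6*z^2 + 8*z) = z*(z - 2)*(z + 4)*(z^2 - 6*z + 8) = z*(z - 4)*(z - 2)*(z + 4)*(z - 2)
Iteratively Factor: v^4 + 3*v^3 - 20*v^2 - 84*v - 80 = (v + 2)*(v^3 + v^2 - 22*v - 40) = (v + 2)*(v + 4)*(v^2 - 3*v - 10) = (v - 5)*(v + 2)*(v + 4)*(v + 2)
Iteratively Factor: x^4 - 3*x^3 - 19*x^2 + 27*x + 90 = (x + 3)*(x^3 - 6*x^2 - x + 30) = (x - 3)*(x + 3)*(x^2 - 3*x - 10) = (x - 5)*(x - 3)*(x + 3)*(x + 2)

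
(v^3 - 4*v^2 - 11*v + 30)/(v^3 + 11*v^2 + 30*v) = (v^3 - 4*v^2 - 11*v + 30)/(v*(v^2 + 11*v + 30))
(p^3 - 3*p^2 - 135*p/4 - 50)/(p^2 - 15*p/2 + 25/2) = (4*p^3 - 12*p^2 - 135*p - 200)/(2*(2*p^2 - 15*p + 25))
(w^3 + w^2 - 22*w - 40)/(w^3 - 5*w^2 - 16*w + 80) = (w + 2)/(w - 4)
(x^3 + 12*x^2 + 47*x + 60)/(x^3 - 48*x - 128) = (x^2 + 8*x + 15)/(x^2 - 4*x - 32)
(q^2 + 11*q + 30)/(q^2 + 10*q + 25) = (q + 6)/(q + 5)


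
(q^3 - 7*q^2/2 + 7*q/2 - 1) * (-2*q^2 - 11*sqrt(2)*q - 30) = -2*q^5 - 11*sqrt(2)*q^4 + 7*q^4 - 37*q^3 + 77*sqrt(2)*q^3/2 - 77*sqrt(2)*q^2/2 + 107*q^2 - 105*q + 11*sqrt(2)*q + 30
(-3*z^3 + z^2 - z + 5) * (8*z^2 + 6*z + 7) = -24*z^5 - 10*z^4 - 23*z^3 + 41*z^2 + 23*z + 35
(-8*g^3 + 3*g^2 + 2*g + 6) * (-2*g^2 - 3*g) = 16*g^5 + 18*g^4 - 13*g^3 - 18*g^2 - 18*g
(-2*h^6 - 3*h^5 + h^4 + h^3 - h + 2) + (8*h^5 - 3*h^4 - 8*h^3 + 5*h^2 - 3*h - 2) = -2*h^6 + 5*h^5 - 2*h^4 - 7*h^3 + 5*h^2 - 4*h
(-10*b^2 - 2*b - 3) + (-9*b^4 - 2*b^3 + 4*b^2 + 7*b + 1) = -9*b^4 - 2*b^3 - 6*b^2 + 5*b - 2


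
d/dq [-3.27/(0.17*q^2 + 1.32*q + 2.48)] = (1.1118*q + 4.3164)/(0.17*q^2 + 1.32*q + 2.48)^2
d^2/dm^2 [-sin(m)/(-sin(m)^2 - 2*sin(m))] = (2*sin(m) + cos(m)^2 + 1)/(sin(m) + 2)^3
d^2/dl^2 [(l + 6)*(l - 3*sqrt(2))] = 2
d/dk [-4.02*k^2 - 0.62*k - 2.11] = -8.04*k - 0.62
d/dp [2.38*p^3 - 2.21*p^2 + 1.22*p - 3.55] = 7.14*p^2 - 4.42*p + 1.22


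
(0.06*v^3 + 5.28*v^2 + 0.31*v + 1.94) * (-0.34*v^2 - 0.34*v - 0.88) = -0.0204*v^5 - 1.8156*v^4 - 1.9534*v^3 - 5.4114*v^2 - 0.9324*v - 1.7072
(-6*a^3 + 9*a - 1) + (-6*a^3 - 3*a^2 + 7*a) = -12*a^3 - 3*a^2 + 16*a - 1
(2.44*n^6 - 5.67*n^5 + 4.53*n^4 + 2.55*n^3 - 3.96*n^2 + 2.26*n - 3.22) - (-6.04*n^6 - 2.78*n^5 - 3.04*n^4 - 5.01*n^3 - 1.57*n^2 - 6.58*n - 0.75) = 8.48*n^6 - 2.89*n^5 + 7.57*n^4 + 7.56*n^3 - 2.39*n^2 + 8.84*n - 2.47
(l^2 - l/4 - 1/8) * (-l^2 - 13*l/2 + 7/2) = -l^4 - 25*l^3/4 + 21*l^2/4 - l/16 - 7/16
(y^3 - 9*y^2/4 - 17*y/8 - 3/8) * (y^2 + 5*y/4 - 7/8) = y^5 - y^4 - 93*y^3/16 - 17*y^2/16 + 89*y/64 + 21/64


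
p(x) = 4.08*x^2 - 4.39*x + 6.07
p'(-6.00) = -53.35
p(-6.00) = 179.29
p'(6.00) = 44.57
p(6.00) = 126.61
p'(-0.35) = -7.25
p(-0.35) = 8.11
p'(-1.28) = -14.83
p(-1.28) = 18.37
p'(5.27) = 38.61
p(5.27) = 96.25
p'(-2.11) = -21.61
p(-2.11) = 33.50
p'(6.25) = 46.61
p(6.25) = 138.01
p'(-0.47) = -8.23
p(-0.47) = 9.03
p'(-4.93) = -44.62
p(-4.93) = 126.88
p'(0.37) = -1.37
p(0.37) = 5.00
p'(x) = 8.16*x - 4.39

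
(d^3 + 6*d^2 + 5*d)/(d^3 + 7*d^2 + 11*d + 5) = d/(d + 1)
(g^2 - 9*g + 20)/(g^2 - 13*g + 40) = (g - 4)/(g - 8)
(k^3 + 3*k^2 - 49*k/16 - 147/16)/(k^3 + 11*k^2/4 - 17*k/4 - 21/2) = (k - 7/4)/(k - 2)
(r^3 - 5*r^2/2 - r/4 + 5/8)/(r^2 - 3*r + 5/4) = r + 1/2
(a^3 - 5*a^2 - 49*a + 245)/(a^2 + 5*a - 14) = (a^2 - 12*a + 35)/(a - 2)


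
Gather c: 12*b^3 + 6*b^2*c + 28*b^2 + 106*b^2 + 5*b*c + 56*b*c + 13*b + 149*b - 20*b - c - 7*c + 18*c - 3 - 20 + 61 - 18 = 12*b^3 + 134*b^2 + 142*b + c*(6*b^2 + 61*b + 10) + 20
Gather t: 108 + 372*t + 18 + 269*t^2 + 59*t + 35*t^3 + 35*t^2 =35*t^3 + 304*t^2 + 431*t + 126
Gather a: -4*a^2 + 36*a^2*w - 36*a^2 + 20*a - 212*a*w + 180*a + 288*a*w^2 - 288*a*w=a^2*(36*w - 40) + a*(288*w^2 - 500*w + 200)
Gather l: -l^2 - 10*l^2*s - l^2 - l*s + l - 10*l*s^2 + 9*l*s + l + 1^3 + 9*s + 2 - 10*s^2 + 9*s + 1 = l^2*(-10*s - 2) + l*(-10*s^2 + 8*s + 2) - 10*s^2 + 18*s + 4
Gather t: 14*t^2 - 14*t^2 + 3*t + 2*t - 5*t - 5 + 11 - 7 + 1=0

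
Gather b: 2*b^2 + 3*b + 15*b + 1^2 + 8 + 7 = 2*b^2 + 18*b + 16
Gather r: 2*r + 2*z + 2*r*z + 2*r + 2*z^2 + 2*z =r*(2*z + 4) + 2*z^2 + 4*z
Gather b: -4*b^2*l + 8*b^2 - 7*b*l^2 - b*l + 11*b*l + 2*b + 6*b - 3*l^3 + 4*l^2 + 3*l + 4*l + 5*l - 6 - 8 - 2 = b^2*(8 - 4*l) + b*(-7*l^2 + 10*l + 8) - 3*l^3 + 4*l^2 + 12*l - 16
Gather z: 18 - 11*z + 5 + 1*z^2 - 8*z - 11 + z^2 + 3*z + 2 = 2*z^2 - 16*z + 14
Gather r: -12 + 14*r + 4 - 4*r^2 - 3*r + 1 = -4*r^2 + 11*r - 7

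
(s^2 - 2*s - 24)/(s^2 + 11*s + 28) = (s - 6)/(s + 7)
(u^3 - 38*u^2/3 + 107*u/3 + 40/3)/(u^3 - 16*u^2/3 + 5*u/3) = (3*u^2 - 23*u - 8)/(u*(3*u - 1))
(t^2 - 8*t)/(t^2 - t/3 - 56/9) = 9*t*(8 - t)/(-9*t^2 + 3*t + 56)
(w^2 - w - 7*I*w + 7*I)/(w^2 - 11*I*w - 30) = (-w^2 + w + 7*I*w - 7*I)/(-w^2 + 11*I*w + 30)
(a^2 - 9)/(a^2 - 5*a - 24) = (a - 3)/(a - 8)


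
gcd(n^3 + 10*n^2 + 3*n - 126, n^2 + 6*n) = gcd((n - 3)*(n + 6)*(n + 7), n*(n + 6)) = n + 6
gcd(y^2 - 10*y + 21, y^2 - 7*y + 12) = y - 3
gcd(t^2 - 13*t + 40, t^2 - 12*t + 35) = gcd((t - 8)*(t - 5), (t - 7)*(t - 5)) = t - 5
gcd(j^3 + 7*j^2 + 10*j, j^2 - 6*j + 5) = 1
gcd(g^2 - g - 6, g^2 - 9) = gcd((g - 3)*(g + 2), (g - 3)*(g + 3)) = g - 3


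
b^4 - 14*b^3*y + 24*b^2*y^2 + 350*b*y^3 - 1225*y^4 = (b - 7*y)^2*(b - 5*y)*(b + 5*y)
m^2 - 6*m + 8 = (m - 4)*(m - 2)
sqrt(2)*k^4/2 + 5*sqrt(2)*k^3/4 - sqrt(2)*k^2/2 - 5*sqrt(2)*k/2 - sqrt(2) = (k + 1/2)*(k + 2)*(k - sqrt(2))*(sqrt(2)*k/2 + 1)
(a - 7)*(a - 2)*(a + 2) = a^3 - 7*a^2 - 4*a + 28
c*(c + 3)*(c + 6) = c^3 + 9*c^2 + 18*c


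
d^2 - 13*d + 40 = (d - 8)*(d - 5)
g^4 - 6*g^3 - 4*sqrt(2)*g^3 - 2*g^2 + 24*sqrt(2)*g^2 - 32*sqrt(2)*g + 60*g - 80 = (g - 4)*(g - 2)*(g - 5*sqrt(2))*(g + sqrt(2))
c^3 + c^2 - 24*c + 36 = (c - 3)*(c - 2)*(c + 6)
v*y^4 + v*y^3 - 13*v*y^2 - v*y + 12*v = (y - 3)*(y - 1)*(y + 4)*(v*y + v)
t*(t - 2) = t^2 - 2*t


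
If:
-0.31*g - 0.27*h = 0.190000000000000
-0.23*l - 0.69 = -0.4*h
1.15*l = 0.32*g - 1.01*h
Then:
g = -1.47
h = 0.99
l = -1.28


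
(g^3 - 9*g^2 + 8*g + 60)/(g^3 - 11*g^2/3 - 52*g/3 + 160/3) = 3*(g^2 - 4*g - 12)/(3*g^2 + 4*g - 32)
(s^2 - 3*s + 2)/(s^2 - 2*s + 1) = (s - 2)/(s - 1)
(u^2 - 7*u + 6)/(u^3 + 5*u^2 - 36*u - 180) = (u - 1)/(u^2 + 11*u + 30)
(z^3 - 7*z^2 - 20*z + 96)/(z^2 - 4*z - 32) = z - 3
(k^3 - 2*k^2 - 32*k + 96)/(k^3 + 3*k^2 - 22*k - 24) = (k - 4)/(k + 1)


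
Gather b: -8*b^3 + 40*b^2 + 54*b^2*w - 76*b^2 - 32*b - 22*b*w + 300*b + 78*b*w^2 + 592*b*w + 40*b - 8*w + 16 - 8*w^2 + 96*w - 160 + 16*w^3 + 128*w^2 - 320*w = -8*b^3 + b^2*(54*w - 36) + b*(78*w^2 + 570*w + 308) + 16*w^3 + 120*w^2 - 232*w - 144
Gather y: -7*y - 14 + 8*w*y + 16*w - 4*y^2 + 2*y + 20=16*w - 4*y^2 + y*(8*w - 5) + 6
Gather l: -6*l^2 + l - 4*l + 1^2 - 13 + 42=-6*l^2 - 3*l + 30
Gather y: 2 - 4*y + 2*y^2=2*y^2 - 4*y + 2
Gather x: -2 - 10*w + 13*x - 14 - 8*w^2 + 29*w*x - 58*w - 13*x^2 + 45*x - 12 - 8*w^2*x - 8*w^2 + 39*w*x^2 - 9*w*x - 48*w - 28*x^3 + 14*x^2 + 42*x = -16*w^2 - 116*w - 28*x^3 + x^2*(39*w + 1) + x*(-8*w^2 + 20*w + 100) - 28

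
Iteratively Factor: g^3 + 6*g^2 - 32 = (g + 4)*(g^2 + 2*g - 8) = (g - 2)*(g + 4)*(g + 4)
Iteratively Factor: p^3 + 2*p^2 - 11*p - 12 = (p - 3)*(p^2 + 5*p + 4) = (p - 3)*(p + 1)*(p + 4)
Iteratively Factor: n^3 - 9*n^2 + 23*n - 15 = (n - 5)*(n^2 - 4*n + 3) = (n - 5)*(n - 3)*(n - 1)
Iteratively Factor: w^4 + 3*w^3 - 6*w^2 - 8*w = (w + 4)*(w^3 - w^2 - 2*w) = w*(w + 4)*(w^2 - w - 2) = w*(w + 1)*(w + 4)*(w - 2)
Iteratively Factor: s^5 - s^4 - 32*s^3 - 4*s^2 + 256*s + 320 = (s - 5)*(s^4 + 4*s^3 - 12*s^2 - 64*s - 64) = (s - 5)*(s - 4)*(s^3 + 8*s^2 + 20*s + 16) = (s - 5)*(s - 4)*(s + 4)*(s^2 + 4*s + 4) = (s - 5)*(s - 4)*(s + 2)*(s + 4)*(s + 2)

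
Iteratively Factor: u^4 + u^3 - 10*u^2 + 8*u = (u - 2)*(u^3 + 3*u^2 - 4*u) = (u - 2)*(u + 4)*(u^2 - u) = u*(u - 2)*(u + 4)*(u - 1)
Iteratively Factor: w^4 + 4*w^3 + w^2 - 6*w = (w)*(w^3 + 4*w^2 + w - 6) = w*(w + 3)*(w^2 + w - 2) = w*(w + 2)*(w + 3)*(w - 1)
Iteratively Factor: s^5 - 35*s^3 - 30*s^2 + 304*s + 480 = (s - 4)*(s^4 + 4*s^3 - 19*s^2 - 106*s - 120) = (s - 4)*(s + 2)*(s^3 + 2*s^2 - 23*s - 60) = (s - 5)*(s - 4)*(s + 2)*(s^2 + 7*s + 12) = (s - 5)*(s - 4)*(s + 2)*(s + 4)*(s + 3)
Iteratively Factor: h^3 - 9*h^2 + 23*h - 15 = (h - 3)*(h^2 - 6*h + 5) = (h - 5)*(h - 3)*(h - 1)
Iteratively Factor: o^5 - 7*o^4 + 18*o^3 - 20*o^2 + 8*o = (o - 2)*(o^4 - 5*o^3 + 8*o^2 - 4*o) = (o - 2)*(o - 1)*(o^3 - 4*o^2 + 4*o) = (o - 2)^2*(o - 1)*(o^2 - 2*o) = (o - 2)^3*(o - 1)*(o)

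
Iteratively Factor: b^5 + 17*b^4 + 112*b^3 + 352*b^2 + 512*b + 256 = (b + 4)*(b^4 + 13*b^3 + 60*b^2 + 112*b + 64) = (b + 1)*(b + 4)*(b^3 + 12*b^2 + 48*b + 64) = (b + 1)*(b + 4)^2*(b^2 + 8*b + 16) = (b + 1)*(b + 4)^3*(b + 4)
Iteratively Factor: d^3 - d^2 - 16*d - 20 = (d + 2)*(d^2 - 3*d - 10) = (d + 2)^2*(d - 5)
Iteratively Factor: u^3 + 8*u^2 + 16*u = (u)*(u^2 + 8*u + 16) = u*(u + 4)*(u + 4)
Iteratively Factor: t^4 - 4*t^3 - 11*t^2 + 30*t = (t - 2)*(t^3 - 2*t^2 - 15*t) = (t - 2)*(t + 3)*(t^2 - 5*t) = t*(t - 2)*(t + 3)*(t - 5)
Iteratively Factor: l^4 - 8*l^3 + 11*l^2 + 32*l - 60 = (l + 2)*(l^3 - 10*l^2 + 31*l - 30) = (l - 3)*(l + 2)*(l^2 - 7*l + 10) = (l - 5)*(l - 3)*(l + 2)*(l - 2)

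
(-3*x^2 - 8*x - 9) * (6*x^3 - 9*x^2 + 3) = -18*x^5 - 21*x^4 + 18*x^3 + 72*x^2 - 24*x - 27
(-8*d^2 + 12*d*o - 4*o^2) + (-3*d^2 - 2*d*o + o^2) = -11*d^2 + 10*d*o - 3*o^2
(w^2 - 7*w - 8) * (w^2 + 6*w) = w^4 - w^3 - 50*w^2 - 48*w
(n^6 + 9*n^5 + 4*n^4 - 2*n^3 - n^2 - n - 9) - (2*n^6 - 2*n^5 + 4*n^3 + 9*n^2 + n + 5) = -n^6 + 11*n^5 + 4*n^4 - 6*n^3 - 10*n^2 - 2*n - 14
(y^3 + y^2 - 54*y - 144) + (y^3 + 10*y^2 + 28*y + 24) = 2*y^3 + 11*y^2 - 26*y - 120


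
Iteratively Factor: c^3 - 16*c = (c)*(c^2 - 16) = c*(c - 4)*(c + 4)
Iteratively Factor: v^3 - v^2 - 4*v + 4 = (v + 2)*(v^2 - 3*v + 2) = (v - 1)*(v + 2)*(v - 2)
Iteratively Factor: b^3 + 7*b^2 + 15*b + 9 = (b + 3)*(b^2 + 4*b + 3) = (b + 1)*(b + 3)*(b + 3)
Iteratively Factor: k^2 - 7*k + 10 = (k - 5)*(k - 2)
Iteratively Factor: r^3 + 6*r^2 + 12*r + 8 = (r + 2)*(r^2 + 4*r + 4) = (r + 2)^2*(r + 2)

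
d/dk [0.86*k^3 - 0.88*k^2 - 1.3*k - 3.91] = 2.58*k^2 - 1.76*k - 1.3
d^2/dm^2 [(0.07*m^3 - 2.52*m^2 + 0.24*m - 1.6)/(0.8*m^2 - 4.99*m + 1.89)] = (-5.55111512312578e-17*m^5 - 1.77635683940025e-15*m^4 - 16.538146*m^3 + 12.756378*m^2 + 37.646202*m - 88.318376)/(0.512*m^6 - 9.5808*m^5 + 63.38904*m^4 - 169.520779*m^3 + 149.756607*m^2 - 53.474337*m + 6.751269)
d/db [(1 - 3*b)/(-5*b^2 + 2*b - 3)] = (-15*b^2 + 10*b + 7)/(25*b^4 - 20*b^3 + 34*b^2 - 12*b + 9)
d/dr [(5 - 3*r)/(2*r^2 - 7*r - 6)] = (6*r^2 - 20*r + 53)/(4*r^4 - 28*r^3 + 25*r^2 + 84*r + 36)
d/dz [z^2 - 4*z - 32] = 2*z - 4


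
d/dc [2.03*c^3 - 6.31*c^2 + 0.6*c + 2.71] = 6.09*c^2 - 12.62*c + 0.6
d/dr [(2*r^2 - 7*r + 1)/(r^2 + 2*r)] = (11*r^2 - 2*r - 2)/(r^2*(r^2 + 4*r + 4))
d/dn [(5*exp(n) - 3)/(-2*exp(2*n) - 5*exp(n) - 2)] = (10*exp(2*n) - 12*exp(n) - 25)*exp(n)/(4*exp(4*n) + 20*exp(3*n) + 33*exp(2*n) + 20*exp(n) + 4)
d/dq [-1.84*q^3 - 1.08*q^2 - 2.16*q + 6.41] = -5.52*q^2 - 2.16*q - 2.16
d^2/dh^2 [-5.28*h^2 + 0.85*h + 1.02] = -10.5600000000000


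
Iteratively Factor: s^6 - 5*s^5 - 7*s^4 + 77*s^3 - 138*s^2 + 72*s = (s - 2)*(s^5 - 3*s^4 - 13*s^3 + 51*s^2 - 36*s) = (s - 2)*(s - 1)*(s^4 - 2*s^3 - 15*s^2 + 36*s) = (s - 2)*(s - 1)*(s + 4)*(s^3 - 6*s^2 + 9*s) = s*(s - 2)*(s - 1)*(s + 4)*(s^2 - 6*s + 9) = s*(s - 3)*(s - 2)*(s - 1)*(s + 4)*(s - 3)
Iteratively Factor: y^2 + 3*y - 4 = (y + 4)*(y - 1)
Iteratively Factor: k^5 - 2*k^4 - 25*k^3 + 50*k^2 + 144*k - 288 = (k - 3)*(k^4 + k^3 - 22*k^2 - 16*k + 96) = (k - 3)*(k + 3)*(k^3 - 2*k^2 - 16*k + 32) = (k - 4)*(k - 3)*(k + 3)*(k^2 + 2*k - 8) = (k - 4)*(k - 3)*(k - 2)*(k + 3)*(k + 4)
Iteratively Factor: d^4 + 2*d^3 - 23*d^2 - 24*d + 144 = (d - 3)*(d^3 + 5*d^2 - 8*d - 48) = (d - 3)*(d + 4)*(d^2 + d - 12) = (d - 3)^2*(d + 4)*(d + 4)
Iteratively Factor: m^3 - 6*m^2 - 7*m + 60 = (m - 5)*(m^2 - m - 12) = (m - 5)*(m + 3)*(m - 4)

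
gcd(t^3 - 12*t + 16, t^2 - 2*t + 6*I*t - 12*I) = t - 2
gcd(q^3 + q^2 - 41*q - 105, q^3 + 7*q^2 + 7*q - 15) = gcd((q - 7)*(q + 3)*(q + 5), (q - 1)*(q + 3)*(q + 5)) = q^2 + 8*q + 15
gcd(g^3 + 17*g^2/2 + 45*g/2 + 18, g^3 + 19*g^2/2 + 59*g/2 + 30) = g^2 + 7*g + 12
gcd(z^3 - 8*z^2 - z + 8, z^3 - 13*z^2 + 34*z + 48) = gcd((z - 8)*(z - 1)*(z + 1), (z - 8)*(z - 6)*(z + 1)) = z^2 - 7*z - 8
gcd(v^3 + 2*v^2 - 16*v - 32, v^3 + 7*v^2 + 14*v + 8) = v^2 + 6*v + 8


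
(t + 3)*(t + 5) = t^2 + 8*t + 15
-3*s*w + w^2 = w*(-3*s + w)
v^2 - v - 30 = (v - 6)*(v + 5)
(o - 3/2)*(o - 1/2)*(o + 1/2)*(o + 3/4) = o^4 - 3*o^3/4 - 11*o^2/8 + 3*o/16 + 9/32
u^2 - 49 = (u - 7)*(u + 7)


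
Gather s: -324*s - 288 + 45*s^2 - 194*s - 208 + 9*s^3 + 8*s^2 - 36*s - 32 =9*s^3 + 53*s^2 - 554*s - 528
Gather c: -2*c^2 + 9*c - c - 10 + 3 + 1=-2*c^2 + 8*c - 6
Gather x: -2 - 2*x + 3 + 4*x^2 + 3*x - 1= 4*x^2 + x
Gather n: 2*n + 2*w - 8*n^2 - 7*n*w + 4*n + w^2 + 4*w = -8*n^2 + n*(6 - 7*w) + w^2 + 6*w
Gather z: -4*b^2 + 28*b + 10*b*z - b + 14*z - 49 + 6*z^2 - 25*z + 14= -4*b^2 + 27*b + 6*z^2 + z*(10*b - 11) - 35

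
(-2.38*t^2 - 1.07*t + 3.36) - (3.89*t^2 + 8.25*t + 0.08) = -6.27*t^2 - 9.32*t + 3.28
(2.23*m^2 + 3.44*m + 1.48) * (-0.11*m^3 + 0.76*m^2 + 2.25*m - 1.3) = -0.2453*m^5 + 1.3164*m^4 + 7.4691*m^3 + 5.9658*m^2 - 1.142*m - 1.924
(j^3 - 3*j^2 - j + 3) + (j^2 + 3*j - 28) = j^3 - 2*j^2 + 2*j - 25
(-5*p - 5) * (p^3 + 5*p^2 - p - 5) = -5*p^4 - 30*p^3 - 20*p^2 + 30*p + 25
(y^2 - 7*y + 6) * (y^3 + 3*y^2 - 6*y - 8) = y^5 - 4*y^4 - 21*y^3 + 52*y^2 + 20*y - 48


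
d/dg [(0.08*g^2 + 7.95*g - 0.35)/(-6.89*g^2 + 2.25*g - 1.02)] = (54.9555*g^2 - 4.9862*g - 7.3215)/(47.4721*g^4 - 31.005*g^3 + 19.1181*g^2 - 4.59*g + 1.0404)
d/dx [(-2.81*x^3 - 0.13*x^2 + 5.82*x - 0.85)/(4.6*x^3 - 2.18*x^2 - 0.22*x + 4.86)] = (6.7238*x^4 - 52.3076*x^3 - 16.5236*x^2 - 4.9696*x + 28.0982)/(21.16*x^6 - 20.056*x^5 + 2.7284*x^4 + 45.6712*x^3 - 21.1412*x^2 - 2.1384*x + 23.6196)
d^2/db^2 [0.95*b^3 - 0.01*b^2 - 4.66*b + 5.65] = 5.7*b - 0.02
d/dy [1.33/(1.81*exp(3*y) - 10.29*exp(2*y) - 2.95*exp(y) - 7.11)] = (-7.2219*exp(2*y) + 27.3714*exp(y) + 3.9235)*exp(y)/(-1.81*exp(3*y) + 10.29*exp(2*y) + 2.95*exp(y) + 7.11)^2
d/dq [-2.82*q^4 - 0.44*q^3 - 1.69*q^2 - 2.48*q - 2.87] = -11.28*q^3 - 1.32*q^2 - 3.38*q - 2.48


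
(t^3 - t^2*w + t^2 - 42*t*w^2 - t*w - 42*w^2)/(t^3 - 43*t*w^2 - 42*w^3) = (t + 1)/(t + w)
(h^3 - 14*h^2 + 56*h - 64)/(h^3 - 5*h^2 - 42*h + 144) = (h^2 - 6*h + 8)/(h^2 + 3*h - 18)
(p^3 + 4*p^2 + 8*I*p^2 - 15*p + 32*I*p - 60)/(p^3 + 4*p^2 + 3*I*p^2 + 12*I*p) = (p + 5*I)/p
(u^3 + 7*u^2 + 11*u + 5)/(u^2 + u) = u + 6 + 5/u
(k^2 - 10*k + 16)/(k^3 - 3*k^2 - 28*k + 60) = (k - 8)/(k^2 - k - 30)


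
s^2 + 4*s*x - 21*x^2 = (s - 3*x)*(s + 7*x)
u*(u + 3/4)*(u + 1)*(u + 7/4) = u^4 + 7*u^3/2 + 61*u^2/16 + 21*u/16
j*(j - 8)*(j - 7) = j^3 - 15*j^2 + 56*j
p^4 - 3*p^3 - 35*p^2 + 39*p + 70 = (p - 7)*(p - 2)*(p + 1)*(p + 5)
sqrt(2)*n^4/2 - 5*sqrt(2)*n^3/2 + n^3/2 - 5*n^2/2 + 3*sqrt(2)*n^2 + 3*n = n*(n - 3)*(n - 2)*(sqrt(2)*n/2 + 1/2)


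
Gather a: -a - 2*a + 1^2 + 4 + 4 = 9 - 3*a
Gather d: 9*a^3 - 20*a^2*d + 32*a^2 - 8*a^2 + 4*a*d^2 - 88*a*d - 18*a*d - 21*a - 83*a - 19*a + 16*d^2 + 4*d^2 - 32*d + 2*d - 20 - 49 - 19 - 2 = 9*a^3 + 24*a^2 - 123*a + d^2*(4*a + 20) + d*(-20*a^2 - 106*a - 30) - 90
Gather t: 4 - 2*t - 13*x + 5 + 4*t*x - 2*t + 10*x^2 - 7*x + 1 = t*(4*x - 4) + 10*x^2 - 20*x + 10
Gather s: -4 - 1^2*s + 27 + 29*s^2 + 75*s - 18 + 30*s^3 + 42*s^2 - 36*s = 30*s^3 + 71*s^2 + 38*s + 5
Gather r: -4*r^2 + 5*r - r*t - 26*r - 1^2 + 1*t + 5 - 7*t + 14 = -4*r^2 + r*(-t - 21) - 6*t + 18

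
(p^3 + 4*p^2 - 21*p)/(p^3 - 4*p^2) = (p^2 + 4*p - 21)/(p*(p - 4))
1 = 1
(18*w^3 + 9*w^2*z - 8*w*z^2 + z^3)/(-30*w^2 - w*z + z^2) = (-3*w^2 - 2*w*z + z^2)/(5*w + z)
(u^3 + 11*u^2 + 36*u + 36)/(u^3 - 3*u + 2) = (u^2 + 9*u + 18)/(u^2 - 2*u + 1)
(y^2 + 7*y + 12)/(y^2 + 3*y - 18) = (y^2 + 7*y + 12)/(y^2 + 3*y - 18)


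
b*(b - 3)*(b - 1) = b^3 - 4*b^2 + 3*b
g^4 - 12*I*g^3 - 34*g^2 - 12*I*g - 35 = (g - 7*I)*(g - 5*I)*(g - I)*(g + I)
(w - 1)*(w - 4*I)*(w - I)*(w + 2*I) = w^4 - w^3 - 3*I*w^3 + 6*w^2 + 3*I*w^2 - 6*w - 8*I*w + 8*I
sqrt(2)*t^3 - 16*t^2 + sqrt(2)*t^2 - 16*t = t*(t - 8*sqrt(2))*(sqrt(2)*t + sqrt(2))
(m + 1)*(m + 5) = m^2 + 6*m + 5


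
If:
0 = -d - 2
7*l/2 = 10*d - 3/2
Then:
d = -2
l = -43/7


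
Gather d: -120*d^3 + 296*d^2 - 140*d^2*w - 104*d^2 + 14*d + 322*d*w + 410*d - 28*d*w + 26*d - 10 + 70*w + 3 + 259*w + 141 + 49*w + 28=-120*d^3 + d^2*(192 - 140*w) + d*(294*w + 450) + 378*w + 162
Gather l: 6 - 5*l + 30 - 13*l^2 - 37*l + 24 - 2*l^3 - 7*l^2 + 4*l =-2*l^3 - 20*l^2 - 38*l + 60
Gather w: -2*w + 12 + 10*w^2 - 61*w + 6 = 10*w^2 - 63*w + 18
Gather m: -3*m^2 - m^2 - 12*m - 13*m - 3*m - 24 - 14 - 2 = -4*m^2 - 28*m - 40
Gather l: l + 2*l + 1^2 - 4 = 3*l - 3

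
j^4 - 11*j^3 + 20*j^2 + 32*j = j*(j - 8)*(j - 4)*(j + 1)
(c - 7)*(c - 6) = c^2 - 13*c + 42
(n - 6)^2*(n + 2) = n^3 - 10*n^2 + 12*n + 72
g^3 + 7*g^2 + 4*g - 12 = (g - 1)*(g + 2)*(g + 6)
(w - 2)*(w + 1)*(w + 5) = w^3 + 4*w^2 - 7*w - 10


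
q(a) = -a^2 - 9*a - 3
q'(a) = -2*a - 9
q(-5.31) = 16.59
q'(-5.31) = 1.62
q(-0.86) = 4.00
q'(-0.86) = -7.28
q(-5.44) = 16.37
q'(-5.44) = 1.88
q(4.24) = -59.14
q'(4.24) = -17.48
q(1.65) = -20.57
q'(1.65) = -12.30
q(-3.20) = 15.56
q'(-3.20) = -2.60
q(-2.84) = 14.49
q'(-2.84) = -3.32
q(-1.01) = 5.07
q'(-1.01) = -6.98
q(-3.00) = 15.00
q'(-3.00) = -3.00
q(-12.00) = -39.00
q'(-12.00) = 15.00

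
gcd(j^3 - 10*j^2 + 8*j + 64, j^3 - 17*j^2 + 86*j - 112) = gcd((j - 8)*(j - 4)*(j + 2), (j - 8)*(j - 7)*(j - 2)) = j - 8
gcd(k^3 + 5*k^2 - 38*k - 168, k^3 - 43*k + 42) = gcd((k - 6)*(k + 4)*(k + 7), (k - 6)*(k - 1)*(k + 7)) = k^2 + k - 42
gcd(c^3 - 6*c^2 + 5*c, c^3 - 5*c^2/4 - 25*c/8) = c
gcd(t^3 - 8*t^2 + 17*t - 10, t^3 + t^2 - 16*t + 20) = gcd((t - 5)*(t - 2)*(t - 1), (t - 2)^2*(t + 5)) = t - 2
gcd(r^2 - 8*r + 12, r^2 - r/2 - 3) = r - 2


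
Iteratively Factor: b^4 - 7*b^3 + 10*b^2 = (b - 2)*(b^3 - 5*b^2) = (b - 5)*(b - 2)*(b^2) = b*(b - 5)*(b - 2)*(b)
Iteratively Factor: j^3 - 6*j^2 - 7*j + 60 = (j - 4)*(j^2 - 2*j - 15) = (j - 4)*(j + 3)*(j - 5)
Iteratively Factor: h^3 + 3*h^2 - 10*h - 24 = (h + 2)*(h^2 + h - 12) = (h + 2)*(h + 4)*(h - 3)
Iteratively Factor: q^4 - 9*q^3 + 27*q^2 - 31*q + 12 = (q - 3)*(q^3 - 6*q^2 + 9*q - 4) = (q - 3)*(q - 1)*(q^2 - 5*q + 4) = (q - 4)*(q - 3)*(q - 1)*(q - 1)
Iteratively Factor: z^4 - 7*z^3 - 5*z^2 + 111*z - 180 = (z - 3)*(z^3 - 4*z^2 - 17*z + 60) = (z - 3)^2*(z^2 - z - 20) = (z - 3)^2*(z + 4)*(z - 5)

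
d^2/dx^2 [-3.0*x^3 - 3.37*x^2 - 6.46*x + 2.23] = -18.0*x - 6.74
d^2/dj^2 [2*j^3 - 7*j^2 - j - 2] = 12*j - 14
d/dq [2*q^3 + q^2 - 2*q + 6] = 6*q^2 + 2*q - 2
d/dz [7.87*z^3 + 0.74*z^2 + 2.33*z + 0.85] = 23.61*z^2 + 1.48*z + 2.33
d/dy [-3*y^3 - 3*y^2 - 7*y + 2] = -9*y^2 - 6*y - 7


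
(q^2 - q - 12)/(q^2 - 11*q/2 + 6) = 2*(q + 3)/(2*q - 3)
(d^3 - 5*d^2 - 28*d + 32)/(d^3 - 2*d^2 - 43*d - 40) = (d^2 + 3*d - 4)/(d^2 + 6*d + 5)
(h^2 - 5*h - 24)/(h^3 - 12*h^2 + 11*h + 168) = 1/(h - 7)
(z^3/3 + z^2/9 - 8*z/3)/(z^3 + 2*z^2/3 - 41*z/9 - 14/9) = z*(3*z^2 + z - 24)/(9*z^3 + 6*z^2 - 41*z - 14)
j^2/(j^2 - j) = j/(j - 1)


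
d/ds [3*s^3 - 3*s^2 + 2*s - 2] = 9*s^2 - 6*s + 2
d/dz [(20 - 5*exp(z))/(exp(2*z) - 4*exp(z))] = 5*exp(-z)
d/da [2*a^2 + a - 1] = 4*a + 1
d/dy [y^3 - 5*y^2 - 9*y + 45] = 3*y^2 - 10*y - 9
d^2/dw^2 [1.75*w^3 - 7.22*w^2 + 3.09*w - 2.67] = 10.5*w - 14.44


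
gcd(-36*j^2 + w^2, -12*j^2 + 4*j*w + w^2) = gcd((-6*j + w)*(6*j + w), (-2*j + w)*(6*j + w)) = 6*j + w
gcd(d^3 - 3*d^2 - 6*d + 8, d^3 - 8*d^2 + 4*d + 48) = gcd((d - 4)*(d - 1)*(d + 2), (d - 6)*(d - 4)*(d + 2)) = d^2 - 2*d - 8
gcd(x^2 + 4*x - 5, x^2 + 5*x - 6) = x - 1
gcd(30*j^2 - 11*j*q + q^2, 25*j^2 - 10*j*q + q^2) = -5*j + q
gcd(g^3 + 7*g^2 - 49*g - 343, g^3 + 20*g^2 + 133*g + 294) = g^2 + 14*g + 49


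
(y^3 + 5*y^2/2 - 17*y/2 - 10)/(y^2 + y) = y + 3/2 - 10/y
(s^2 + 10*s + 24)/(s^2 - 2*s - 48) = (s + 4)/(s - 8)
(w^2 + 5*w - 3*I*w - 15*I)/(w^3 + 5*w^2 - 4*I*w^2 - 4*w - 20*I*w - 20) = (w - 3*I)/(w^2 - 4*I*w - 4)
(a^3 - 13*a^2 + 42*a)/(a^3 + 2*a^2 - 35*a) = (a^2 - 13*a + 42)/(a^2 + 2*a - 35)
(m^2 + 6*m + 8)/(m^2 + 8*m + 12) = (m + 4)/(m + 6)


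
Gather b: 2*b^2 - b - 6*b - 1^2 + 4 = 2*b^2 - 7*b + 3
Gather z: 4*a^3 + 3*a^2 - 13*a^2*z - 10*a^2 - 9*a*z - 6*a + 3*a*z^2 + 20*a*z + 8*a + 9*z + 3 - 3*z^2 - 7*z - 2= 4*a^3 - 7*a^2 + 2*a + z^2*(3*a - 3) + z*(-13*a^2 + 11*a + 2) + 1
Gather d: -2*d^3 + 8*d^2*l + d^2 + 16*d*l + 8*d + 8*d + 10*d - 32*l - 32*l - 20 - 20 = -2*d^3 + d^2*(8*l + 1) + d*(16*l + 26) - 64*l - 40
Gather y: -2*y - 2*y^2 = -2*y^2 - 2*y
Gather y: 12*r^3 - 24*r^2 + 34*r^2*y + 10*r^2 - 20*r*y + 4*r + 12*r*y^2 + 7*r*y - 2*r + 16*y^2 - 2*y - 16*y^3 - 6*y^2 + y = 12*r^3 - 14*r^2 + 2*r - 16*y^3 + y^2*(12*r + 10) + y*(34*r^2 - 13*r - 1)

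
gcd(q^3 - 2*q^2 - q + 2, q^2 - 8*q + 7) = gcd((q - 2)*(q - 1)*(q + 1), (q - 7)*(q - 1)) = q - 1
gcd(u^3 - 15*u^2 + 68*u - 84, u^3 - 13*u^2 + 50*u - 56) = u^2 - 9*u + 14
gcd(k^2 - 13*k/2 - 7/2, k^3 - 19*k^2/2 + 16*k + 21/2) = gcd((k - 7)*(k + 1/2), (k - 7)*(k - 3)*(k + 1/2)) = k^2 - 13*k/2 - 7/2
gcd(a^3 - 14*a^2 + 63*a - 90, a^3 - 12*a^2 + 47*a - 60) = a^2 - 8*a + 15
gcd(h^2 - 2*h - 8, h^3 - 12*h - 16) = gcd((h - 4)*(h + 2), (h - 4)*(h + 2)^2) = h^2 - 2*h - 8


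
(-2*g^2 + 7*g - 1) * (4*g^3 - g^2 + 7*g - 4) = -8*g^5 + 30*g^4 - 25*g^3 + 58*g^2 - 35*g + 4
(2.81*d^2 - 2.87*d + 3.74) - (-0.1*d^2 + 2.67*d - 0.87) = 2.91*d^2 - 5.54*d + 4.61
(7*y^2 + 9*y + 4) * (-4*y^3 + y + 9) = -28*y^5 - 36*y^4 - 9*y^3 + 72*y^2 + 85*y + 36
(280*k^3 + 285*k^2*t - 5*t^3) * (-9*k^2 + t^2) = -2520*k^5 - 2565*k^4*t + 280*k^3*t^2 + 330*k^2*t^3 - 5*t^5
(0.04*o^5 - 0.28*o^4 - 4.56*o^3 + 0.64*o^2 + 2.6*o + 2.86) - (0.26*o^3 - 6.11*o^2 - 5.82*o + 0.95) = 0.04*o^5 - 0.28*o^4 - 4.82*o^3 + 6.75*o^2 + 8.42*o + 1.91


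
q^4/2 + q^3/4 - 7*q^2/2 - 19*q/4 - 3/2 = (q/2 + 1/2)*(q - 3)*(q + 1/2)*(q + 2)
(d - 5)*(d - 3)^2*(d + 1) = d^4 - 10*d^3 + 28*d^2 - 6*d - 45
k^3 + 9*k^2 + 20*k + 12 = (k + 1)*(k + 2)*(k + 6)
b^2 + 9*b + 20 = (b + 4)*(b + 5)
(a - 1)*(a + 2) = a^2 + a - 2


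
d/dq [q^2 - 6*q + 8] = 2*q - 6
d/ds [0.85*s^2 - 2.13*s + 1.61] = 1.7*s - 2.13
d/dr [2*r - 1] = 2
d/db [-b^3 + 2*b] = 2 - 3*b^2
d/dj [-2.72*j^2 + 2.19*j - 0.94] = 2.19 - 5.44*j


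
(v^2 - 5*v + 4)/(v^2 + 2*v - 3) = (v - 4)/(v + 3)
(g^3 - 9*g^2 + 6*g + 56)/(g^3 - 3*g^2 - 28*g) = (g^2 - 2*g - 8)/(g*(g + 4))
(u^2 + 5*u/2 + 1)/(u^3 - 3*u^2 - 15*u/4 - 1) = 2*(u + 2)/(2*u^2 - 7*u - 4)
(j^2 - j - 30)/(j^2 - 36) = (j + 5)/(j + 6)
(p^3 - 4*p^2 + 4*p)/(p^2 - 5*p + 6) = p*(p - 2)/(p - 3)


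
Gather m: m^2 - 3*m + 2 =m^2 - 3*m + 2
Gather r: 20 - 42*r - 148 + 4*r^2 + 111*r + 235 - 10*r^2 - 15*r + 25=-6*r^2 + 54*r + 132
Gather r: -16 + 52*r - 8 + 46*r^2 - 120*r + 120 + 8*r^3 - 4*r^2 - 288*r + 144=8*r^3 + 42*r^2 - 356*r + 240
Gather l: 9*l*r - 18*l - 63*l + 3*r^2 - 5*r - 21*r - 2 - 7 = l*(9*r - 81) + 3*r^2 - 26*r - 9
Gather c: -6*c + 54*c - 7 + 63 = 48*c + 56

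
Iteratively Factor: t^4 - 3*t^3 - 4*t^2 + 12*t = (t)*(t^3 - 3*t^2 - 4*t + 12) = t*(t - 2)*(t^2 - t - 6) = t*(t - 2)*(t + 2)*(t - 3)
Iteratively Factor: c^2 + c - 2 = (c + 2)*(c - 1)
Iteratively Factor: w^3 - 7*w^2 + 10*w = (w - 5)*(w^2 - 2*w) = w*(w - 5)*(w - 2)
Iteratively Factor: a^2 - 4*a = (a - 4)*(a)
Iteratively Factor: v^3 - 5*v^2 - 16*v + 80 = (v + 4)*(v^2 - 9*v + 20) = (v - 4)*(v + 4)*(v - 5)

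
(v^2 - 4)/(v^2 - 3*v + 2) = (v + 2)/(v - 1)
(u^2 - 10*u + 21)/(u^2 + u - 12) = (u - 7)/(u + 4)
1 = 1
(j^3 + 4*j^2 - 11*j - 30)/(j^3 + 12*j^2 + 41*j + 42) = (j^2 + 2*j - 15)/(j^2 + 10*j + 21)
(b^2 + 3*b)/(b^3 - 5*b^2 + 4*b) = (b + 3)/(b^2 - 5*b + 4)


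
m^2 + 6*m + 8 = (m + 2)*(m + 4)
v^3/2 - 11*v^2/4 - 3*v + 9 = (v/2 + 1)*(v - 6)*(v - 3/2)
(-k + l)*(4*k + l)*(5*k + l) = -20*k^3 + 11*k^2*l + 8*k*l^2 + l^3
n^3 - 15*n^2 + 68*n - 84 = (n - 7)*(n - 6)*(n - 2)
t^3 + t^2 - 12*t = t*(t - 3)*(t + 4)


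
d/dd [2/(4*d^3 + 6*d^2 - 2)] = 6*d*(-d - 1)/(2*d^3 + 3*d^2 - 1)^2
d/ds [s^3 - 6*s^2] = 3*s*(s - 4)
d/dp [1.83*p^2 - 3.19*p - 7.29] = 3.66*p - 3.19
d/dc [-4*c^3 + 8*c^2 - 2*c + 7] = -12*c^2 + 16*c - 2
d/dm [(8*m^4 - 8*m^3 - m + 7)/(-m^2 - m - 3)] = (-16*m^5 - 16*m^4 - 80*m^3 + 71*m^2 + 14*m + 10)/(m^4 + 2*m^3 + 7*m^2 + 6*m + 9)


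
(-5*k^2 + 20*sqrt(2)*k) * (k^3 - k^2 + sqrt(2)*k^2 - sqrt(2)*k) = -5*k^5 + 5*k^4 + 15*sqrt(2)*k^4 - 15*sqrt(2)*k^3 + 40*k^3 - 40*k^2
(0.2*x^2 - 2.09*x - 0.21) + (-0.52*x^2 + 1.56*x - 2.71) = -0.32*x^2 - 0.53*x - 2.92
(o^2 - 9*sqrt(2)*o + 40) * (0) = 0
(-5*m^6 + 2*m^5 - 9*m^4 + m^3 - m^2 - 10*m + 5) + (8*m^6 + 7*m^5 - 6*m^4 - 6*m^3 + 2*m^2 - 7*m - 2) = 3*m^6 + 9*m^5 - 15*m^4 - 5*m^3 + m^2 - 17*m + 3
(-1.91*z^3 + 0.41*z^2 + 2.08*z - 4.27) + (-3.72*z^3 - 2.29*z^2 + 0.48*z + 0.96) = -5.63*z^3 - 1.88*z^2 + 2.56*z - 3.31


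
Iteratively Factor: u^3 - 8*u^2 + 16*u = (u)*(u^2 - 8*u + 16) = u*(u - 4)*(u - 4)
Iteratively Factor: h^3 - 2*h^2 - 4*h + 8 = (h - 2)*(h^2 - 4) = (h - 2)^2*(h + 2)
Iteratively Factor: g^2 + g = (g)*(g + 1)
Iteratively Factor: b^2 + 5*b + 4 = (b + 4)*(b + 1)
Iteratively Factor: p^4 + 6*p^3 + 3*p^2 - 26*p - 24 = (p + 4)*(p^3 + 2*p^2 - 5*p - 6) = (p + 3)*(p + 4)*(p^2 - p - 2) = (p + 1)*(p + 3)*(p + 4)*(p - 2)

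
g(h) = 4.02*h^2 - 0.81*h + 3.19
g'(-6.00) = -49.05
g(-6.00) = 152.77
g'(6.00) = 47.43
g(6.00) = 143.05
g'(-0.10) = -1.61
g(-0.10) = 3.31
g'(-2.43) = -20.35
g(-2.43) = 28.90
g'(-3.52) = -29.11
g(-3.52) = 55.85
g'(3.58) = 27.97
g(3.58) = 51.81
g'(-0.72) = -6.60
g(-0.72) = 5.86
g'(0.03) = -0.57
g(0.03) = 3.17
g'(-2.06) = -17.37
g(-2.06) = 21.92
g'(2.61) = 20.17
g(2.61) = 28.46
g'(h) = 8.04*h - 0.81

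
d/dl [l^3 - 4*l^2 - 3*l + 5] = 3*l^2 - 8*l - 3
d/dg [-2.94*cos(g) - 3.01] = 2.94*sin(g)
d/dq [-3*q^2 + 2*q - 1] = 2 - 6*q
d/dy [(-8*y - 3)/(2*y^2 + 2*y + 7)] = 2*(8*y^2 + 6*y - 25)/(4*y^4 + 8*y^3 + 32*y^2 + 28*y + 49)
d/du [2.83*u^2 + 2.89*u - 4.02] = 5.66*u + 2.89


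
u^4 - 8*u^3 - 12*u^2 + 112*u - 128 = (u - 8)*(u - 2)^2*(u + 4)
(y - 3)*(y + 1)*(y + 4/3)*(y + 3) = y^4 + 7*y^3/3 - 23*y^2/3 - 21*y - 12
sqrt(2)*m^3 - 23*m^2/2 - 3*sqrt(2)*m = m*(m - 6*sqrt(2))*(sqrt(2)*m + 1/2)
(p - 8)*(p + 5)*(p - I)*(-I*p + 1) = -I*p^4 + 3*I*p^3 + 39*I*p^2 + 3*I*p + 40*I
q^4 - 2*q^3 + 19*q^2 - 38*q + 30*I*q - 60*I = (q - 2)*(q - 5*I)*(q + 2*I)*(q + 3*I)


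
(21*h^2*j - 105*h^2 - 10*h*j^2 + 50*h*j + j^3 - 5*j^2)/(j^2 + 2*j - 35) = (21*h^2 - 10*h*j + j^2)/(j + 7)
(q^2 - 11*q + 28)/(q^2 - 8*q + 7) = (q - 4)/(q - 1)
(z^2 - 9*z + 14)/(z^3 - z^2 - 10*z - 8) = (-z^2 + 9*z - 14)/(-z^3 + z^2 + 10*z + 8)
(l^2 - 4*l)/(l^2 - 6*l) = (l - 4)/(l - 6)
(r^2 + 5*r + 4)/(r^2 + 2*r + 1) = (r + 4)/(r + 1)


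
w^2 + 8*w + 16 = (w + 4)^2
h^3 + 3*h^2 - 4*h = h*(h - 1)*(h + 4)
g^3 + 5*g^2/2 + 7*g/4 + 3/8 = (g + 1/2)^2*(g + 3/2)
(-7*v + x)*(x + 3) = -7*v*x - 21*v + x^2 + 3*x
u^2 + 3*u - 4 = (u - 1)*(u + 4)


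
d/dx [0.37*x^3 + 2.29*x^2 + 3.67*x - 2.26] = 1.11*x^2 + 4.58*x + 3.67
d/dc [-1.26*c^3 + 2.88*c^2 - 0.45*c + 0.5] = -3.78*c^2 + 5.76*c - 0.45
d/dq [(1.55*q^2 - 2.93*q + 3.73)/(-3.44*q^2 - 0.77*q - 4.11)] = (-11.2727*q^2 + 12.9214*q + 14.9144)/(11.8336*q^4 + 5.2976*q^3 + 28.8697*q^2 + 6.3294*q + 16.8921)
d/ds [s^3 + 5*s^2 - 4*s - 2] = 3*s^2 + 10*s - 4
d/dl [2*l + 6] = 2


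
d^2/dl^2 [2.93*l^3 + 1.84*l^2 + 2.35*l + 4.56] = 17.58*l + 3.68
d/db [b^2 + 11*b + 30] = 2*b + 11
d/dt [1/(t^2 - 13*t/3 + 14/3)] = 3*(13 - 6*t)/(3*t^2 - 13*t + 14)^2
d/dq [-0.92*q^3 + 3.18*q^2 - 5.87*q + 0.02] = -2.76*q^2 + 6.36*q - 5.87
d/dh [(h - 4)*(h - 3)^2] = (h - 3)*(3*h - 11)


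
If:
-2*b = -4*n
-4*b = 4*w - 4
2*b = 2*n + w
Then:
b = 1/2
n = 1/4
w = 1/2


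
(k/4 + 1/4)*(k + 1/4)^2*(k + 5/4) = k^4/4 + 11*k^3/16 + 39*k^2/64 + 49*k/256 + 5/256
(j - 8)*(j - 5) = j^2 - 13*j + 40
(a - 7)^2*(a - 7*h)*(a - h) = a^4 - 8*a^3*h - 14*a^3 + 7*a^2*h^2 + 112*a^2*h + 49*a^2 - 98*a*h^2 - 392*a*h + 343*h^2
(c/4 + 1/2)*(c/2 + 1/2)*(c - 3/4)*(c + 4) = c^4/8 + 25*c^3/32 + 35*c^2/32 - 5*c/16 - 3/4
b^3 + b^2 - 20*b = b*(b - 4)*(b + 5)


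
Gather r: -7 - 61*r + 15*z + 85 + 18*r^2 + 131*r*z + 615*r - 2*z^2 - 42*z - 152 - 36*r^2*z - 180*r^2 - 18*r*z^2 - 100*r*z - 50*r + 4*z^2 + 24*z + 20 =r^2*(-36*z - 162) + r*(-18*z^2 + 31*z + 504) + 2*z^2 - 3*z - 54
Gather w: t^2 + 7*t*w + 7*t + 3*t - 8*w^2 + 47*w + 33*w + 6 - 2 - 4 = t^2 + 10*t - 8*w^2 + w*(7*t + 80)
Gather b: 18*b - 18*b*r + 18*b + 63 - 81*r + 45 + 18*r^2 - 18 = b*(36 - 18*r) + 18*r^2 - 81*r + 90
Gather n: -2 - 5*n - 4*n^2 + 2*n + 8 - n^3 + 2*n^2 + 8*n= -n^3 - 2*n^2 + 5*n + 6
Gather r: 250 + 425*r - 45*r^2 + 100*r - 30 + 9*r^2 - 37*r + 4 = -36*r^2 + 488*r + 224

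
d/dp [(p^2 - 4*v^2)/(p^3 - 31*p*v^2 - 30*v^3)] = (-2*p*(-p^3 + 31*p*v^2 + 30*v^3) - (p^2 - 4*v^2)*(3*p^2 - 31*v^2))/(-p^3 + 31*p*v^2 + 30*v^3)^2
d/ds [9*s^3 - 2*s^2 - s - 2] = 27*s^2 - 4*s - 1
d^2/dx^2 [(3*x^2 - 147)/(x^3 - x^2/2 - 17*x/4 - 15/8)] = 48*(64*x^6 - 18000*x^4 + 13248*x^3 + 37452*x^2 - 37632*x - 53479)/(512*x^9 - 768*x^8 - 6144*x^7 + 3584*x^6 + 28992*x^5 + 9888*x^4 - 46144*x^3 - 54720*x^2 - 22950*x - 3375)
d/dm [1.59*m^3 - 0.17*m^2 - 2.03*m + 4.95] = 4.77*m^2 - 0.34*m - 2.03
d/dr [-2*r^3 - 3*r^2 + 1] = 6*r*(-r - 1)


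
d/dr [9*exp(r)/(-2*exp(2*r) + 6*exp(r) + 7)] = (18*exp(2*r) + 63)*exp(r)/(4*exp(4*r) - 24*exp(3*r) + 8*exp(2*r) + 84*exp(r) + 49)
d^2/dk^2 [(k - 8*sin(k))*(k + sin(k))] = 7*k*sin(k) + 32*sin(k)^2 - 14*cos(k) - 14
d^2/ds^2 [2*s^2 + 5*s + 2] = 4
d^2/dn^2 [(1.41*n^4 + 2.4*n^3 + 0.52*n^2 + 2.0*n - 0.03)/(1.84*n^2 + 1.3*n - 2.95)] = (9.54739199999999*n^6 + 20.23632*n^5 - 31.62348*n^4 - 41.29648*n^3 + 108.348252*n^2 + 190.02144*n + 23.96352)/(6.229504*n^6 + 13.20384*n^5 - 20.63376*n^4 - 40.1414*n^3 + 33.0813*n^2 + 33.93975*n - 25.672375)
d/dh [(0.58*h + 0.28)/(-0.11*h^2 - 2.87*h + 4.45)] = (0.0638*h^2 + 0.0616000000000001*h + 3.3846)/(0.0121*h^4 + 0.6314*h^3 + 7.2579*h^2 - 25.543*h + 19.8025)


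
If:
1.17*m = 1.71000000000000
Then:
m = 1.46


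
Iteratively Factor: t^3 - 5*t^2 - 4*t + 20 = (t - 2)*(t^2 - 3*t - 10) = (t - 5)*(t - 2)*(t + 2)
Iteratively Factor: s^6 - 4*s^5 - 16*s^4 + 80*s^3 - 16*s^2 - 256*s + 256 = (s - 2)*(s^5 - 2*s^4 - 20*s^3 + 40*s^2 + 64*s - 128) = (s - 2)*(s + 2)*(s^4 - 4*s^3 - 12*s^2 + 64*s - 64) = (s - 2)^2*(s + 2)*(s^3 - 2*s^2 - 16*s + 32) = (s - 2)^2*(s + 2)*(s + 4)*(s^2 - 6*s + 8) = (s - 4)*(s - 2)^2*(s + 2)*(s + 4)*(s - 2)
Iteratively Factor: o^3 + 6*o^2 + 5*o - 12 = (o + 4)*(o^2 + 2*o - 3) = (o - 1)*(o + 4)*(o + 3)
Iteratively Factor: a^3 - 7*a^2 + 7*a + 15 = (a + 1)*(a^2 - 8*a + 15) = (a - 5)*(a + 1)*(a - 3)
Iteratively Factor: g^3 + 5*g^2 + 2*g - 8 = (g - 1)*(g^2 + 6*g + 8) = (g - 1)*(g + 4)*(g + 2)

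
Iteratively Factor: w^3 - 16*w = (w)*(w^2 - 16) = w*(w + 4)*(w - 4)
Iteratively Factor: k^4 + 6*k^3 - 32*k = (k)*(k^3 + 6*k^2 - 32) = k*(k + 4)*(k^2 + 2*k - 8) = k*(k + 4)^2*(k - 2)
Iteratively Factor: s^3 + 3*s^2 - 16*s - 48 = (s + 4)*(s^2 - s - 12) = (s - 4)*(s + 4)*(s + 3)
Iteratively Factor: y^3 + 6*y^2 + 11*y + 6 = (y + 2)*(y^2 + 4*y + 3) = (y + 2)*(y + 3)*(y + 1)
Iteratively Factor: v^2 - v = (v - 1)*(v)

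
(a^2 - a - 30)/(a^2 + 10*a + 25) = (a - 6)/(a + 5)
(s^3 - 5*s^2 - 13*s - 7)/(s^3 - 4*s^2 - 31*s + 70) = (s^2 + 2*s + 1)/(s^2 + 3*s - 10)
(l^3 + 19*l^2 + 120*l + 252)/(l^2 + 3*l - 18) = (l^2 + 13*l + 42)/(l - 3)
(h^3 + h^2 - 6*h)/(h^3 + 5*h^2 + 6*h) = (h - 2)/(h + 2)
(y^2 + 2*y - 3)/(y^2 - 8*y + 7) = (y + 3)/(y - 7)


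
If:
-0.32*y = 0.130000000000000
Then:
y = -0.41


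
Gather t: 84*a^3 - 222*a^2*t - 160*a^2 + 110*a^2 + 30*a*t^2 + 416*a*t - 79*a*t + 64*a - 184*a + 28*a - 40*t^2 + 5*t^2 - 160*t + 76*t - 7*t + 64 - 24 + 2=84*a^3 - 50*a^2 - 92*a + t^2*(30*a - 35) + t*(-222*a^2 + 337*a - 91) + 42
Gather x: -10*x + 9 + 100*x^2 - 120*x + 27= 100*x^2 - 130*x + 36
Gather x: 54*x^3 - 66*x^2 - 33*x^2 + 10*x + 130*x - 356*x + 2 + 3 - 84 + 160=54*x^3 - 99*x^2 - 216*x + 81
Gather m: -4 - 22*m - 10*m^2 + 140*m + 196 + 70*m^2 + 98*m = 60*m^2 + 216*m + 192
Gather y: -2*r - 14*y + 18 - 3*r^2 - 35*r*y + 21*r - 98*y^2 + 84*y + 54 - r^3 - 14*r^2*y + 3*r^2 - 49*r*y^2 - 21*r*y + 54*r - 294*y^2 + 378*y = -r^3 + 73*r + y^2*(-49*r - 392) + y*(-14*r^2 - 56*r + 448) + 72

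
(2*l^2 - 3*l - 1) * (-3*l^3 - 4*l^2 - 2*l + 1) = -6*l^5 + l^4 + 11*l^3 + 12*l^2 - l - 1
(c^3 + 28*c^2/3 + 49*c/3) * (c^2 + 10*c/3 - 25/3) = c^5 + 38*c^4/3 + 352*c^3/9 - 70*c^2/3 - 1225*c/9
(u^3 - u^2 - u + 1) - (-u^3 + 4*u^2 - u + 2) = 2*u^3 - 5*u^2 - 1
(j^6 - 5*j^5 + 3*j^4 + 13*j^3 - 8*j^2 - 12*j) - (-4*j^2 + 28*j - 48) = j^6 - 5*j^5 + 3*j^4 + 13*j^3 - 4*j^2 - 40*j + 48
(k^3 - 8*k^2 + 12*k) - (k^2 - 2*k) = k^3 - 9*k^2 + 14*k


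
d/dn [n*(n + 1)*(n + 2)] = 3*n^2 + 6*n + 2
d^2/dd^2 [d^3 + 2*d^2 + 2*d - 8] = 6*d + 4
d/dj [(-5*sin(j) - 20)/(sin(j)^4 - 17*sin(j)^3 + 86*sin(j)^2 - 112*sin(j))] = 5*(3*sin(j)^4 - 18*sin(j)^3 - 118*sin(j)^2 + 688*sin(j) - 448)*cos(j)/((sin(j) - 8)^2*(sin(j) - 7)^2*(sin(j) - 2)^2*sin(j)^2)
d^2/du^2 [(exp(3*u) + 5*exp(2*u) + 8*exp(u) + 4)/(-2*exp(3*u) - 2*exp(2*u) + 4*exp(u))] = (-2*exp(3*u) - 6*exp(2*u) + 3*exp(u) - 1)*exp(-u)/(exp(3*u) - 3*exp(2*u) + 3*exp(u) - 1)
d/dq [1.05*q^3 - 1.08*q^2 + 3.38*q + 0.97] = 3.15*q^2 - 2.16*q + 3.38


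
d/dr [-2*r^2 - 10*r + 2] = -4*r - 10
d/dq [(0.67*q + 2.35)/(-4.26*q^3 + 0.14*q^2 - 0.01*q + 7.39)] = (5.7084*q^3 + 29.9392*q^2 - 0.658*q + 4.9748)/(18.1476*q^6 - 1.1928*q^5 + 0.1048*q^4 - 62.9656*q^3 + 2.0693*q^2 - 0.1478*q + 54.6121)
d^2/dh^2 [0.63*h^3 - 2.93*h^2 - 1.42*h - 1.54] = 3.78*h - 5.86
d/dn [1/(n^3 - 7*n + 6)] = (7 - 3*n^2)/(n^3 - 7*n + 6)^2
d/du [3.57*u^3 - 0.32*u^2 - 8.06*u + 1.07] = 10.71*u^2 - 0.64*u - 8.06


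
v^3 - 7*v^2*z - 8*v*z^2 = v*(v - 8*z)*(v + z)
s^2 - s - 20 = (s - 5)*(s + 4)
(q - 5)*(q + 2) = q^2 - 3*q - 10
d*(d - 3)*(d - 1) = d^3 - 4*d^2 + 3*d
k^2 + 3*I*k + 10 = (k - 2*I)*(k + 5*I)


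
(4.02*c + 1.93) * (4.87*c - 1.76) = 19.5774*c^2 + 2.3239*c - 3.3968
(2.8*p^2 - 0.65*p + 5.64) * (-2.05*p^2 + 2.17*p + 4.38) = -5.74*p^4 + 7.4085*p^3 - 0.708499999999999*p^2 + 9.3918*p + 24.7032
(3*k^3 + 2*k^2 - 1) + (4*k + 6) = 3*k^3 + 2*k^2 + 4*k + 5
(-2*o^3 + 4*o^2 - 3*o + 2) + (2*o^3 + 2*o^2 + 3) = 6*o^2 - 3*o + 5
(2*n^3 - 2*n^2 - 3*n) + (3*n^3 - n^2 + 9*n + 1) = 5*n^3 - 3*n^2 + 6*n + 1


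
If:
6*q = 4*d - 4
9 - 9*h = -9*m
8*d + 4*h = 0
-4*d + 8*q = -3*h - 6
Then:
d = 1/7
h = -2/7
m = -9/7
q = -4/7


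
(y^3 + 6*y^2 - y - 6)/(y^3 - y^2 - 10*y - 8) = (y^2 + 5*y - 6)/(y^2 - 2*y - 8)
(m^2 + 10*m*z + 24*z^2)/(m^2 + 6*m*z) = (m + 4*z)/m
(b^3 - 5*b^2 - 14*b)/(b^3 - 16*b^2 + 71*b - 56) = b*(b + 2)/(b^2 - 9*b + 8)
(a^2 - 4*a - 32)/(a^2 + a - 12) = (a - 8)/(a - 3)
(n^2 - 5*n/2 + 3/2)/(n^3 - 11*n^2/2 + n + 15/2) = (n - 1)/(n^2 - 4*n - 5)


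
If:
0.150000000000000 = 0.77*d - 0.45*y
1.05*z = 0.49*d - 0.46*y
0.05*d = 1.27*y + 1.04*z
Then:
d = 0.15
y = -0.08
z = 0.10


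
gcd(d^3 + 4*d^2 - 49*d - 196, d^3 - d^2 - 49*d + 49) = d^2 - 49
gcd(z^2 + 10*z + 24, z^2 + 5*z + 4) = z + 4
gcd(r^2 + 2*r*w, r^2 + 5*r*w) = r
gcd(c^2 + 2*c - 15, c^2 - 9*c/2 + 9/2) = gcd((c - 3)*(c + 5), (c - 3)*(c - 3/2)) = c - 3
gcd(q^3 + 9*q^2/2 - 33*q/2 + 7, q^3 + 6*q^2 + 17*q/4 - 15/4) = q - 1/2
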